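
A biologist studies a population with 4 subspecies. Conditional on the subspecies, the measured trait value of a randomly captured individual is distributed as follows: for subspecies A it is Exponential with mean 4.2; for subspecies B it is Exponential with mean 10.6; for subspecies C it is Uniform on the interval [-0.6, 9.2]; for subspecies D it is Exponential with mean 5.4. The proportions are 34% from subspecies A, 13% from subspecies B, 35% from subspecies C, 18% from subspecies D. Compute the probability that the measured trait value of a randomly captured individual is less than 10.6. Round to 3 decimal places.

Conditional on each subspecies, P(X < 10.6): A: 0.919846; B: 0.632121; C: 1; D: 0.859558.
By total probability, P(X < 10.6) = 0.34·0.919846 + 0.13·0.632121 + 0.35·1 + 0.18·0.859558 = 0.899644.

0.900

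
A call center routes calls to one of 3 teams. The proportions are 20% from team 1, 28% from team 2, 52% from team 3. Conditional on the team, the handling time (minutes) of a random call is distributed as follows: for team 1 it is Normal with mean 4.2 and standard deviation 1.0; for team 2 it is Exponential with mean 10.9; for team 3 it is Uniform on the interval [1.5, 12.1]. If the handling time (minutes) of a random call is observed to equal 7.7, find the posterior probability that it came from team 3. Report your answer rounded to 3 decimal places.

Likelihoods f(7.7 | ·): 1: 0.000872683; 2: 0.0452666; 3: 0.0943396.
Posterior ∝ prior × likelihood. Numerator for 3: 0.52·0.0943396 = 0.0490566.
Normalizing constant: 0.2·0.000872683 + 0.28·0.0452666 + 0.52·0.0943396 = 0.0619058.
P(3 | observation) = 0.0490566 / 0.0619058 = 0.79244.

0.792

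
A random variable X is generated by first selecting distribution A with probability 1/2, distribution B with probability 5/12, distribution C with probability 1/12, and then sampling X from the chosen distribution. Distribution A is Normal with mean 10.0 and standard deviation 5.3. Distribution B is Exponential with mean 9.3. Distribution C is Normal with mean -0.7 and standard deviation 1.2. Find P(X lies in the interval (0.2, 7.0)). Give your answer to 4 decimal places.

Conditional on each component, P(0.2 < X < 7.0): A: 0.253459; B: 0.507626; C: 0.226627.
By total probability, P(0.2 < X < 7.0) = 0.5·0.253459 + 0.416667·0.507626 + 0.0833333·0.226627 = 0.357126.

0.3571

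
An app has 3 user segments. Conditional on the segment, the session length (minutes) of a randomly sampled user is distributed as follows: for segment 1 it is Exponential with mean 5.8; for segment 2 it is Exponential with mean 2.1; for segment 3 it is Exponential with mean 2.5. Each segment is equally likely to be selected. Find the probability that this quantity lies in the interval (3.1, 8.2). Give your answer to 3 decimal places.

0.268

Conditional on each segment, P(3.1 < X < 8.2): 1: 0.342753; 2: 0.208361; 3: 0.251756.
By total probability, P(3.1 < X < 8.2) = 0.333333·0.342753 + 0.333333·0.208361 + 0.333333·0.251756 = 0.267623.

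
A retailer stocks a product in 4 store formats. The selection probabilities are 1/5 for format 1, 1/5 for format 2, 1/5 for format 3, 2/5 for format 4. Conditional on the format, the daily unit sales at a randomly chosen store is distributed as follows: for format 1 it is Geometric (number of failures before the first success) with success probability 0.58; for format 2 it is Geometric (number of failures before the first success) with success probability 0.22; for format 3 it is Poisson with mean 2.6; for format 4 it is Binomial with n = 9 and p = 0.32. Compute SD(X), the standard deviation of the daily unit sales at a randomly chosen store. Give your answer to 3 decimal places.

Per component, 1: μ=0.724138, E[X²]=1.77289; 2: μ=3.54545, E[X²]=28.686; 3: μ=2.6, E[X²]=9.36; 4: μ=2.88, E[X²]=10.2528.
E[X] = 0.2·0.724138 + 0.2·3.54545 + 0.2·2.6 + 0.4·2.88 = 2.52592.
E[X²] = 0.2·1.77289 + 0.2·28.686 + 0.2·9.36 + 0.4·10.2528 = 12.0649.
Var(X) = E[X²] − (E[X])² = 12.0649 − 6.38026 = 5.68462.
SD(X) = √5.68462 = 2.38424.

2.384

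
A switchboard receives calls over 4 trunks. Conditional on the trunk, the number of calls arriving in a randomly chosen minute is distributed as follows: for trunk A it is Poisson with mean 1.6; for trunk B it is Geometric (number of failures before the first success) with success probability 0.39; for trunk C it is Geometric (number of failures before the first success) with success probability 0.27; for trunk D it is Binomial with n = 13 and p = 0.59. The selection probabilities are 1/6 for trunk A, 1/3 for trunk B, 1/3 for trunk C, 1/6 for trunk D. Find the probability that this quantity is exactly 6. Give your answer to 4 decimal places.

0.0446

Conditional on each trunk, P(X = 6): A: 0.00470453; B: 0.0200929; C: 0.0408602; D: 0.140967.
By total probability, P(X = 6) = 0.166667·0.00470453 + 0.333333·0.0200929 + 0.333333·0.0408602 + 0.166667·0.140967 = 0.0445963.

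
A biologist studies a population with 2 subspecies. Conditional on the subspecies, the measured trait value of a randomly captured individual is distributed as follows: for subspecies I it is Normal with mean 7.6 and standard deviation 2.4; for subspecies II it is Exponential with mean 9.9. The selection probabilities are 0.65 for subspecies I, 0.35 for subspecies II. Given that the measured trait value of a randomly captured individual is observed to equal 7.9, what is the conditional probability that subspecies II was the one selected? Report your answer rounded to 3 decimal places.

Likelihoods f(7.9 | ·): I: 0.164932; II: 0.0454785.
Posterior ∝ prior × likelihood. Numerator for II: 0.35·0.0454785 = 0.0159175.
Normalizing constant: 0.65·0.164932 + 0.35·0.0454785 = 0.123124.
P(II | observation) = 0.0159175 / 0.123124 = 0.129281.

0.129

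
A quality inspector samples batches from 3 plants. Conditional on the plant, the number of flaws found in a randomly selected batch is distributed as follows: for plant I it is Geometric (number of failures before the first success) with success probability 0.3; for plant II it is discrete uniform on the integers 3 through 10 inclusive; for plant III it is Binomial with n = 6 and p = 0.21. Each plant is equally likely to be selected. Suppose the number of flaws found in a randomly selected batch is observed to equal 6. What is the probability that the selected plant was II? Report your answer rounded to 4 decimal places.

0.7794

Likelihoods P(X=6 | ·): I: 0.0352947; II: 0.125; III: 8.57661e-05.
Posterior ∝ prior × likelihood. Numerator for II: 0.333333·0.125 = 0.0416667.
Normalizing constant: 0.333333·0.0352947 + 0.333333·0.125 + 0.333333·8.57661e-05 = 0.0534602.
P(II | observation) = 0.0416667 / 0.0534602 = 0.779397.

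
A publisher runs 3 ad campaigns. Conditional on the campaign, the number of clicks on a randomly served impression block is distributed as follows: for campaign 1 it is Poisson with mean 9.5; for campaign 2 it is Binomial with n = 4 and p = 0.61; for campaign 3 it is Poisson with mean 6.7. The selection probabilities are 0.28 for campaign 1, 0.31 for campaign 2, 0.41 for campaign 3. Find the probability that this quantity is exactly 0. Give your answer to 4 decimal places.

0.0077

Conditional on each campaign, P(X = 0): 1: 7.48518e-05; 2: 0.0231344; 3: 0.00123091.
By total probability, P(X = 0) = 0.28·7.48518e-05 + 0.31·0.0231344 + 0.41·0.00123091 = 0.0076973.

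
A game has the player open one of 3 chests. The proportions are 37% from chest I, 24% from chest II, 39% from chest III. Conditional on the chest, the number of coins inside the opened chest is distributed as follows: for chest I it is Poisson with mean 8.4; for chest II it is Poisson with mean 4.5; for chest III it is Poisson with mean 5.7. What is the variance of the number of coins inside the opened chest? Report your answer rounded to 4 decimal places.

8.9484

Per component, I: μ=8.4, E[X²]=78.96; II: μ=4.5, E[X²]=24.75; III: μ=5.7, E[X²]=38.19.
E[X] = 0.37·8.4 + 0.24·4.5 + 0.39·5.7 = 6.411.
E[X²] = 0.37·78.96 + 0.24·24.75 + 0.39·38.19 = 50.0493.
Var(X) = E[X²] − (E[X])² = 50.0493 − 41.1009 = 8.94838.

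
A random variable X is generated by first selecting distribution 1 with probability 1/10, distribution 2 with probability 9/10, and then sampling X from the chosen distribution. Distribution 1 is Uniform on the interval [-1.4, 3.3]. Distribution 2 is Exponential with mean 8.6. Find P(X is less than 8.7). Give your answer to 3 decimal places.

Conditional on each component, P(X < 8.7): 1: 1; 2: 0.636373.
By total probability, P(X < 8.7) = 0.1·1 + 0.9·0.636373 = 0.672736.

0.673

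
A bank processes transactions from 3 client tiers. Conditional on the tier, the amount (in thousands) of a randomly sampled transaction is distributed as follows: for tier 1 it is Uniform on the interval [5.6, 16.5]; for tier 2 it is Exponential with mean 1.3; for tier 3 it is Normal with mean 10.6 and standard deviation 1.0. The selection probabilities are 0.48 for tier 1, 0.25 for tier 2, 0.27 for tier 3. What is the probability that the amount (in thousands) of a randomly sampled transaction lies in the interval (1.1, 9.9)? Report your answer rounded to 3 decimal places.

Conditional on each tier, P(1.1 < X < 9.9): 1: 0.394495; 2: 0.428569; 3: 0.241964.
By total probability, P(1.1 < X < 9.9) = 0.48·0.394495 + 0.25·0.428569 + 0.27·0.241964 = 0.36183.

0.362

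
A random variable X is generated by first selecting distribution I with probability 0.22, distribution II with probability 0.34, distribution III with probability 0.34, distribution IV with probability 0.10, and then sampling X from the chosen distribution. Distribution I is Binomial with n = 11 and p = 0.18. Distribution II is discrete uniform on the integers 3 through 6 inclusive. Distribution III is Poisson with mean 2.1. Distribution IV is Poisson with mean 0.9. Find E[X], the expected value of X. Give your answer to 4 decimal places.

Component means — I: 1.98; II: 4.5; III: 2.1; IV: 0.9.
E[X] = 0.22·1.98 + 0.34·4.5 + 0.34·2.1 + 0.1·0.9 = 2.7696.

2.7696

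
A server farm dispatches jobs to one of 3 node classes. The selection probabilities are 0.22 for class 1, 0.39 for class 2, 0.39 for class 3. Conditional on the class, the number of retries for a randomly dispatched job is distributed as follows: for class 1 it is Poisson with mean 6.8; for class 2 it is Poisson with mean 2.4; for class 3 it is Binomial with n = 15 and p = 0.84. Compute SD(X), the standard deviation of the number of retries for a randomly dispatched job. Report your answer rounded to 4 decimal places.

4.8570

Per component, 1: μ=6.8, E[X²]=53.04; 2: μ=2.4, E[X²]=8.16; 3: μ=12.6, E[X²]=160.776.
E[X] = 0.22·6.8 + 0.39·2.4 + 0.39·12.6 = 7.346.
E[X²] = 0.22·53.04 + 0.39·8.16 + 0.39·160.776 = 77.5538.
Var(X) = E[X²] − (E[X])² = 77.5538 − 53.9637 = 23.5901.
SD(X) = √23.5901 = 4.85697.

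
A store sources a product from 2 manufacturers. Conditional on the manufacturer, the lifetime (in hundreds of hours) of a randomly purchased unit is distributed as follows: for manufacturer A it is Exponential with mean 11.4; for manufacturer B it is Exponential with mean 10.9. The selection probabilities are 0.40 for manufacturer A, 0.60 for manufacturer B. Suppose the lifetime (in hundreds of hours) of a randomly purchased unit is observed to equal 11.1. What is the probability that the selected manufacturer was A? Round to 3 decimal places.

Likelihoods f(11.1 | ·): A: 0.0331306; B: 0.0331368.
Posterior ∝ prior × likelihood. Numerator for A: 0.4·0.0331306 = 0.0132522.
Normalizing constant: 0.4·0.0331306 + 0.6·0.0331368 = 0.0331343.
P(A | observation) = 0.0132522 / 0.0331343 = 0.399955.

0.400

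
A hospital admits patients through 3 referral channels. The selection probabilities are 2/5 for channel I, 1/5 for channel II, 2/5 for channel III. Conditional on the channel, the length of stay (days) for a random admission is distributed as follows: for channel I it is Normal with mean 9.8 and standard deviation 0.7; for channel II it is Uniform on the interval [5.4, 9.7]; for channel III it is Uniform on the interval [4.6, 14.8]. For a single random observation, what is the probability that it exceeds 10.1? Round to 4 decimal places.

Conditional on each channel, P(X > 10.1): I: 0.334118; II: 0; III: 0.460784.
By total probability, P(X > 10.1) = 0.4·0.334118 + 0.2·0 + 0.4·0.460784 = 0.317961.

0.3180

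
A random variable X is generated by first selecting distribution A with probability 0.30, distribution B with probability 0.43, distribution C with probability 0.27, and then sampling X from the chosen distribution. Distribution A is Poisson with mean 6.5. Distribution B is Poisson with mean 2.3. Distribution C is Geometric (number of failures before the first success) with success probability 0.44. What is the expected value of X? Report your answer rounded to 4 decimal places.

3.2826

Component means — A: 6.5; B: 2.3; C: 1.27273.
E[X] = 0.3·6.5 + 0.43·2.3 + 0.27·1.27273 = 3.28264.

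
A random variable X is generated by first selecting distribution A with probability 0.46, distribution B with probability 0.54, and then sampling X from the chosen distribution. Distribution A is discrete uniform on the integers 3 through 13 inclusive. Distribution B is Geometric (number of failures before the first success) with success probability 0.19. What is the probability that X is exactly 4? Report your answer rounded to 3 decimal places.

Conditional on each component, P(X = 4): A: 0.0909091; B: 0.0817888.
By total probability, P(X = 4) = 0.46·0.0909091 + 0.54·0.0817888 = 0.0859841.

0.086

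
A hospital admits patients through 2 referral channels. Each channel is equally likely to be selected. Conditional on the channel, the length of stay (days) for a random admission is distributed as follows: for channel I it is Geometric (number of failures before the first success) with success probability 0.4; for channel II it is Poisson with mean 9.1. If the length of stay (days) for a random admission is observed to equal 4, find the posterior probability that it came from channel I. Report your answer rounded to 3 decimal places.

0.619

Likelihoods P(X=4 | ·): I: 0.05184; II: 0.0319062.
Posterior ∝ prior × likelihood. Numerator for I: 0.5·0.05184 = 0.02592.
Normalizing constant: 0.5·0.05184 + 0.5·0.0319062 = 0.0418731.
P(I | observation) = 0.02592 / 0.0418731 = 0.619013.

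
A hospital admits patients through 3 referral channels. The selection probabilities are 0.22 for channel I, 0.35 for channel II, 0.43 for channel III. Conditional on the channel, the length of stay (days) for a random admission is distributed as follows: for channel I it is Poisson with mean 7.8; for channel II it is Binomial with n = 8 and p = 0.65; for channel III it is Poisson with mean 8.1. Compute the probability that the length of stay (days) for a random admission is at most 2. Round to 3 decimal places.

0.018

Conditional on each channel, P(X ≤ 2): I: 0.0160698; II: 0.0253175; III: 0.0127198.
By total probability, P(X ≤ 2) = 0.22·0.0160698 + 0.35·0.0253175 + 0.43·0.0127198 = 0.017866.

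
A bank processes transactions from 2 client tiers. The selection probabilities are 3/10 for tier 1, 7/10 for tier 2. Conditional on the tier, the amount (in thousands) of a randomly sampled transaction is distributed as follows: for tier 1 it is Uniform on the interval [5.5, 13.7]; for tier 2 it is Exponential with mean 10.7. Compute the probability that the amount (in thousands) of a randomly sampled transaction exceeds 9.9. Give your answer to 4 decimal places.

Conditional on each tier, P(X > 9.9): 1: 0.463415; 2: 0.396439.
By total probability, P(X > 9.9) = 0.3·0.463415 + 0.7·0.396439 = 0.416532.

0.4165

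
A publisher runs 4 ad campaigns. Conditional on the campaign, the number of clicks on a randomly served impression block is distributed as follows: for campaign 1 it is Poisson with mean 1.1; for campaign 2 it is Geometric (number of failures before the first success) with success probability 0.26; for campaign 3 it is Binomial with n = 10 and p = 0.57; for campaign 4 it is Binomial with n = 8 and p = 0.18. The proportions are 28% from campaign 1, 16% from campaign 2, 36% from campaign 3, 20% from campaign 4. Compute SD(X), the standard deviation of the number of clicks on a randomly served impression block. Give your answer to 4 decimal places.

Per component, 1: μ=1.1, E[X²]=2.31; 2: μ=2.84615, E[X²]=19.0473; 3: μ=5.7, E[X²]=34.941; 4: μ=1.44, E[X²]=3.2544.
E[X] = 0.28·1.1 + 0.16·2.84615 + 0.36·5.7 + 0.2·1.44 = 3.10338.
E[X²] = 0.28·2.31 + 0.16·19.0473 + 0.36·34.941 + 0.2·3.2544 = 16.924.
Var(X) = E[X²] − (E[X])² = 16.924 − 9.631 = 7.29302.
SD(X) = √7.29302 = 2.70056.

2.7006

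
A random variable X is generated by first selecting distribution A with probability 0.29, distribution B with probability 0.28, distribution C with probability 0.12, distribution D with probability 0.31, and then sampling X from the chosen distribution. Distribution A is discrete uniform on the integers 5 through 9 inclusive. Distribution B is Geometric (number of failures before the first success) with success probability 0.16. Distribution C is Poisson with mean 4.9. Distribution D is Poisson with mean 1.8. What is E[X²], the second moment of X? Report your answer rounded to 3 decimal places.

For each component E[X²] = Var + (mean)², giving A: 51; B: 60.375; C: 28.91; D: 5.04.
Overall E[X²] = 0.29·51 + 0.28·60.375 + 0.12·28.91 + 0.31·5.04 = 36.7266.

36.727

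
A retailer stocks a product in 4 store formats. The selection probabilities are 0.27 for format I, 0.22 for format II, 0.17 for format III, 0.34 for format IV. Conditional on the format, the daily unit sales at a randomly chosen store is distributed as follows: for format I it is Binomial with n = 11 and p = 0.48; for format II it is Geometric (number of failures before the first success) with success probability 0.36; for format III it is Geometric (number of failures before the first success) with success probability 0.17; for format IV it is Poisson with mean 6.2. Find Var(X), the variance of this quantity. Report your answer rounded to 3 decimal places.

Per component, I: μ=5.28, E[X²]=30.624; II: μ=1.77778, E[X²]=8.09877; III: μ=4.88235, E[X²]=52.5571; IV: μ=6.2, E[X²]=44.64.
E[X] = 0.27·5.28 + 0.22·1.77778 + 0.17·4.88235 + 0.34·6.2 = 4.75471.
E[X²] = 0.27·30.624 + 0.22·8.09877 + 0.17·52.5571 + 0.34·44.64 = 34.1625.
Var(X) = E[X²] − (E[X])² = 34.1625 − 22.6073 = 11.5552.

11.555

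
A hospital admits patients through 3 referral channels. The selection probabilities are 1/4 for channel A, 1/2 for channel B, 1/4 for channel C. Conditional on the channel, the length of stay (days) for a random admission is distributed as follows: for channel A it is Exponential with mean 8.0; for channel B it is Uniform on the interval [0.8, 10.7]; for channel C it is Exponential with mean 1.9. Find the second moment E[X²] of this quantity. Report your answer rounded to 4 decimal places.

For each component E[X²] = Var + (mean)², giving A: 128; B: 41.23; C: 7.22.
Overall E[X²] = 0.25·128 + 0.5·41.23 + 0.25·7.22 = 54.42.

54.4200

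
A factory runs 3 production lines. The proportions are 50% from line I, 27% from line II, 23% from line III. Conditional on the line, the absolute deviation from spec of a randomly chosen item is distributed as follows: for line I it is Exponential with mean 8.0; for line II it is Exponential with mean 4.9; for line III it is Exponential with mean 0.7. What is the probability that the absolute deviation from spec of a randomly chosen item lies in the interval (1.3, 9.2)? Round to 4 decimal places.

0.4684

Conditional on each line, P(1.3 < X < 9.2): I: 0.533379; II: 0.614007; III: 0.156116.
By total probability, P(1.3 < X < 9.2) = 0.5·0.533379 + 0.27·0.614007 + 0.23·0.156116 = 0.468378.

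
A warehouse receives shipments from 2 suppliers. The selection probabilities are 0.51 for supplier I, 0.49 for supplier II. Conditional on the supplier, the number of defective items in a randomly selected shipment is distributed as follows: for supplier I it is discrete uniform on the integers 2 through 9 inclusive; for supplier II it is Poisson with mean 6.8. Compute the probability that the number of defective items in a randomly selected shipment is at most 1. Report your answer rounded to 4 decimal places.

0.0043

Conditional on each supplier, P(X ≤ 1): I: 0; II: 0.00868745.
By total probability, P(X ≤ 1) = 0.51·0 + 0.49·0.00868745 = 0.00425685.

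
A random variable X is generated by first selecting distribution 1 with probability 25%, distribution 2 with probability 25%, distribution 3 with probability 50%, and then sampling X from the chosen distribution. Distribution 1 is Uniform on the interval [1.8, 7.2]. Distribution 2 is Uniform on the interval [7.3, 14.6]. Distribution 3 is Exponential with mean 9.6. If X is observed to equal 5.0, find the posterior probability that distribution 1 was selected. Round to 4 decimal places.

Likelihoods f(5.0 | ·): 1: 0.185185; 2: 0; 3: 0.0618776.
Posterior ∝ prior × likelihood. Numerator for 1: 0.25·0.185185 = 0.0462963.
Normalizing constant: 0.25·0.185185 + 0.25·0 + 0.5·0.0618776 = 0.0772351.
P(1 | observation) = 0.0462963 / 0.0772351 = 0.59942.

0.5994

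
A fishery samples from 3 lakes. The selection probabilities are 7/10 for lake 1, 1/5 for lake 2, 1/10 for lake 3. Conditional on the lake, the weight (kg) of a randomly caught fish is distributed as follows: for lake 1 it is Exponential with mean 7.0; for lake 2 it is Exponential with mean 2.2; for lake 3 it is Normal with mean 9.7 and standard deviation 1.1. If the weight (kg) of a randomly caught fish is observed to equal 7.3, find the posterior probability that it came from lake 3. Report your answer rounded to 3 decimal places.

0.080

Likelihoods f(7.3 | ·): 1: 0.0503495; 2: 0.016463; 3: 0.0335602.
Posterior ∝ prior × likelihood. Numerator for 3: 0.1·0.0335602 = 0.00335602.
Normalizing constant: 0.7·0.0503495 + 0.2·0.016463 + 0.1·0.0335602 = 0.0418932.
P(3 | observation) = 0.00335602 / 0.0418932 = 0.0801089.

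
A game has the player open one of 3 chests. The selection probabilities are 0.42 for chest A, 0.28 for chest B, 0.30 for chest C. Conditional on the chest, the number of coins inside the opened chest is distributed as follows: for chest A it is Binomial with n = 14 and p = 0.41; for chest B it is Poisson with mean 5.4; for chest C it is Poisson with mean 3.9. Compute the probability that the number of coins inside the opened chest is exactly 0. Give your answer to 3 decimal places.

Conditional on each chest, P(X = 0): A: 0.000619339; B: 0.00451658; C: 0.0202419.
By total probability, P(X = 0) = 0.42·0.000619339 + 0.28·0.00451658 + 0.3·0.0202419 = 0.00759734.

0.008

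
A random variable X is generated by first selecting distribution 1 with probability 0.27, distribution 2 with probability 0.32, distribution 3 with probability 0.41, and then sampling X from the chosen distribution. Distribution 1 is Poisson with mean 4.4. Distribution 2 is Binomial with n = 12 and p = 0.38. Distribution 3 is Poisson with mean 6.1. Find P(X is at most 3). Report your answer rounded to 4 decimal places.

0.2420

Conditional on each component, P(X ≤ 3): 1: 0.359448; 2: 0.270361; 3: 0.142501.
By total probability, P(X ≤ 3) = 0.27·0.359448 + 0.32·0.270361 + 0.41·0.142501 = 0.241992.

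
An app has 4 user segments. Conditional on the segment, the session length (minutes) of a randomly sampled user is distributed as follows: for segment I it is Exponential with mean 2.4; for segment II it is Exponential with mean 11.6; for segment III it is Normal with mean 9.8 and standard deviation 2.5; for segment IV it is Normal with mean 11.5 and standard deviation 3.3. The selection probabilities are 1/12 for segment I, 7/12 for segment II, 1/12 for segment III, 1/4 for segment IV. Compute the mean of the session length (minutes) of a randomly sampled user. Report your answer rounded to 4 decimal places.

10.6583

Component means — I: 2.4; II: 11.6; III: 9.8; IV: 11.5.
E[X] = 0.0833333·2.4 + 0.583333·11.6 + 0.0833333·9.8 + 0.25·11.5 = 10.6583.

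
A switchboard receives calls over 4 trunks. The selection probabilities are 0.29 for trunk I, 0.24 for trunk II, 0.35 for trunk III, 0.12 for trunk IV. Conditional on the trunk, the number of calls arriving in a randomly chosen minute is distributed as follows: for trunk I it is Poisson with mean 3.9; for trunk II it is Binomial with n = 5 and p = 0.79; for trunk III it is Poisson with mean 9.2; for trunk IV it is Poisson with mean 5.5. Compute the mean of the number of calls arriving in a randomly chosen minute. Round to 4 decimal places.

5.9590

Component means — I: 3.9; II: 3.95; III: 9.2; IV: 5.5.
E[X] = 0.29·3.9 + 0.24·3.95 + 0.35·9.2 + 0.12·5.5 = 5.959.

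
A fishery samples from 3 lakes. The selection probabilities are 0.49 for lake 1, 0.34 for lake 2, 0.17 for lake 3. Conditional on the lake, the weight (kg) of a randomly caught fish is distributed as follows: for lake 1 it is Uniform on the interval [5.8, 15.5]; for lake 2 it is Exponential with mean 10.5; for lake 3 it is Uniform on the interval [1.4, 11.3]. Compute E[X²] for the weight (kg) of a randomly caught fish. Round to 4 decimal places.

For each component E[X²] = Var + (mean)², giving 1: 121.263; 2: 220.5; 3: 48.49.
Overall E[X²] = 0.49·121.263 + 0.34·220.5 + 0.17·48.49 = 142.632.

142.6323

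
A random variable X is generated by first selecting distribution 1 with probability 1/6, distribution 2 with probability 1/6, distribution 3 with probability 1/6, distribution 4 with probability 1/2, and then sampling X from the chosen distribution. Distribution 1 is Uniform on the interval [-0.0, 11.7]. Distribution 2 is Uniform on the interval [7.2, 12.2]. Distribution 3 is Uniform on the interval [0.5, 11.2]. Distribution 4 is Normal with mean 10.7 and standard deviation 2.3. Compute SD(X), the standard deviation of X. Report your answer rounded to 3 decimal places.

3.363

Per component, 1: μ=5.85, E[X²]=45.63; 2: μ=9.7, E[X²]=96.1733; 3: μ=5.85, E[X²]=43.7633; 4: μ=10.7, E[X²]=119.78.
E[X] = 0.166667·5.85 + 0.166667·9.7 + 0.166667·5.85 + 0.5·10.7 = 8.91667.
E[X²] = 0.166667·45.63 + 0.166667·96.1733 + 0.166667·43.7633 + 0.5·119.78 = 90.8178.
Var(X) = E[X²] − (E[X])² = 90.8178 − 79.5069 = 11.3108.
SD(X) = √11.3108 = 3.36316.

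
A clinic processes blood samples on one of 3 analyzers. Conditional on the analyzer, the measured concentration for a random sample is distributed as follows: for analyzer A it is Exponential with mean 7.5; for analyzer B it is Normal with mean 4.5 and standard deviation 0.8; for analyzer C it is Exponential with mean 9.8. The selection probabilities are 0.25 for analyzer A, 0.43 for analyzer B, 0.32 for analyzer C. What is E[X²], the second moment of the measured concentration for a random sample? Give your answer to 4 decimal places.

98.5733

For each component E[X²] = Var + (mean)², giving A: 112.5; B: 20.89; C: 192.08.
Overall E[X²] = 0.25·112.5 + 0.43·20.89 + 0.32·192.08 = 98.5733.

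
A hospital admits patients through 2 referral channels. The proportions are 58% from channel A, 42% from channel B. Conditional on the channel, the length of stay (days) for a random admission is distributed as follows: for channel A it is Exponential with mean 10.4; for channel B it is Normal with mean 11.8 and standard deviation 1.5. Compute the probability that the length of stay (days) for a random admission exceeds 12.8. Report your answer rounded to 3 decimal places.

Conditional on each channel, P(X > 12.8): A: 0.292068; B: 0.252493.
By total probability, P(X > 12.8) = 0.58·0.292068 + 0.42·0.252493 = 0.275446.

0.275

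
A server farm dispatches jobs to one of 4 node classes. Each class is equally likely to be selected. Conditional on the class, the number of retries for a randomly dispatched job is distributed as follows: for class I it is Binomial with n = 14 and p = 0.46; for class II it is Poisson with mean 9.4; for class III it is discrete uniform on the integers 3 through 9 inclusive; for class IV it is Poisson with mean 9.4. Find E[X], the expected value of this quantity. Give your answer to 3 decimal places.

Component means — I: 6.44; II: 9.4; III: 6; IV: 9.4.
E[X] = 0.25·6.44 + 0.25·9.4 + 0.25·6 + 0.25·9.4 = 7.81.

7.810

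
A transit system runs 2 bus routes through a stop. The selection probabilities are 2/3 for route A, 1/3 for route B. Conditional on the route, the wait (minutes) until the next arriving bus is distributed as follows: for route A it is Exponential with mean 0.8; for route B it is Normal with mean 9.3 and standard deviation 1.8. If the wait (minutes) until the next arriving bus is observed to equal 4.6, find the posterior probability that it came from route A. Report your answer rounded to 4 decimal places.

0.5205

Likelihoods f(4.6 | ·): A: 0.00397848; B: 0.00733076.
Posterior ∝ prior × likelihood. Numerator for A: 0.666667·0.00397848 = 0.00265232.
Normalizing constant: 0.666667·0.00397848 + 0.333333·0.00733076 = 0.0050959.
P(A | observation) = 0.00265232 / 0.0050959 = 0.52048.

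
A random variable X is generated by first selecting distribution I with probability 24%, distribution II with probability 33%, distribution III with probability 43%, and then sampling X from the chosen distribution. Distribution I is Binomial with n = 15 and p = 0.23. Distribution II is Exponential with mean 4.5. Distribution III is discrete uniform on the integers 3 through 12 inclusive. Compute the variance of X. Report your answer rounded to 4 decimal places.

Per component, I: μ=3.45, E[X²]=14.559; II: μ=4.5, E[X²]=40.5; III: μ=7.5, E[X²]=64.5.
E[X] = 0.24·3.45 + 0.33·4.5 + 0.43·7.5 = 5.538.
E[X²] = 0.24·14.559 + 0.33·40.5 + 0.43·64.5 = 44.5942.
Var(X) = E[X²] − (E[X])² = 44.5942 − 30.6694 = 13.9247.

13.9247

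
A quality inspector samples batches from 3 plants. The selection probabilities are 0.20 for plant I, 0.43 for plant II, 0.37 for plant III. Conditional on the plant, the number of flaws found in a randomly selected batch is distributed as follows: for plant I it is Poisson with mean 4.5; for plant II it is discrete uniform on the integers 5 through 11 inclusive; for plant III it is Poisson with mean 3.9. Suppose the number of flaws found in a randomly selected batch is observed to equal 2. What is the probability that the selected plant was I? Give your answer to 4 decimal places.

Likelihoods P(X=2 | ·): I: 0.112479; II: 0; III: 0.15394.
Posterior ∝ prior × likelihood. Numerator for I: 0.2·0.112479 = 0.0224957.
Normalizing constant: 0.2·0.112479 + 0.43·0 + 0.37·0.15394 = 0.0794534.
P(I | observation) = 0.0224957 / 0.0794534 = 0.283131.

0.2831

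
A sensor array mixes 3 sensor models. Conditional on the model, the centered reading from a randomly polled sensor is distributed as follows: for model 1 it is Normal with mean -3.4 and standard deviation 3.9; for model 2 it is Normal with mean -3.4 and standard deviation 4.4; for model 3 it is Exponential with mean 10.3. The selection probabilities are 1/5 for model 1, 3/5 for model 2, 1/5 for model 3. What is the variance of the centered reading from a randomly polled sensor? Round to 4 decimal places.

65.9064

Per component, 1: μ=-3.4, E[X²]=26.77; 2: μ=-3.4, E[X²]=30.92; 3: μ=10.3, E[X²]=212.18.
E[X] = 0.2·-3.4 + 0.6·-3.4 + 0.2·10.3 = -0.66.
E[X²] = 0.2·26.77 + 0.6·30.92 + 0.2·212.18 = 66.342.
Var(X) = E[X²] − (E[X])² = 66.342 − 0.4356 = 65.9064.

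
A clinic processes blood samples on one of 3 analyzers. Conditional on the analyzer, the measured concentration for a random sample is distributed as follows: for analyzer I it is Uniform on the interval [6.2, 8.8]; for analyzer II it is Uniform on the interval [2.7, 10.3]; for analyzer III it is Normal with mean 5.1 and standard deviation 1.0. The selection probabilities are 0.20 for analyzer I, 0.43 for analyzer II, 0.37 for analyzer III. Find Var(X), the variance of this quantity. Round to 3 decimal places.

Per component, I: μ=7.5, E[X²]=56.8133; II: μ=6.5, E[X²]=47.0633; III: μ=5.1, E[X²]=27.01.
E[X] = 0.2·7.5 + 0.43·6.5 + 0.37·5.1 = 6.182.
E[X²] = 0.2·56.8133 + 0.43·47.0633 + 0.37·27.01 = 41.5936.
Var(X) = E[X²] − (E[X])² = 41.5936 − 38.2171 = 3.37648.

3.376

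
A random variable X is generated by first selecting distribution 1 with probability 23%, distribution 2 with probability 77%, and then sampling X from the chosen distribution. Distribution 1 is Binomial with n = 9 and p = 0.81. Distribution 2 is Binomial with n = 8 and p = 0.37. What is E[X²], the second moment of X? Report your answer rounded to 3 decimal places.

20.724

For each component E[X²] = Var + (mean)², giving 1: 54.5292; 2: 10.6264.
Overall E[X²] = 0.23·54.5292 + 0.77·10.6264 = 20.724.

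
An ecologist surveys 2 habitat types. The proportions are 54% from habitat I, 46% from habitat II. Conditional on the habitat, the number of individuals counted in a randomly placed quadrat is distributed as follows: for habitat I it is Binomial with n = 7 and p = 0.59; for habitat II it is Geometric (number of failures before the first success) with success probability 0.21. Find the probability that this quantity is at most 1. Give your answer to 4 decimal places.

0.1846

Conditional on each habitat, P(X ≤ 1): I: 0.0215655; II: 0.3759.
By total probability, P(X ≤ 1) = 0.54·0.0215655 + 0.46·0.3759 = 0.184559.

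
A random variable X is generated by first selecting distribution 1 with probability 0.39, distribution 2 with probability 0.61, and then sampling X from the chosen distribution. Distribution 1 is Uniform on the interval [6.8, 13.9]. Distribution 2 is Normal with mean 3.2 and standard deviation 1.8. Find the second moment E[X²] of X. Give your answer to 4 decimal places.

For each component E[X²] = Var + (mean)², giving 1: 111.323; 2: 13.48.
Overall E[X²] = 0.39·111.323 + 0.61·13.48 = 51.6389.

51.6389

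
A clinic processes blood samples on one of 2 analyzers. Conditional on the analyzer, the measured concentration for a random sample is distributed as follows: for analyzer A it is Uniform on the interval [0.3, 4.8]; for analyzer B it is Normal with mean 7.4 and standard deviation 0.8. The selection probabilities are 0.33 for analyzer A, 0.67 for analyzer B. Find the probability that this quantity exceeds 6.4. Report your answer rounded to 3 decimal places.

Conditional on each analyzer, P(X > 6.4): A: 0; B: 0.89435.
By total probability, P(X > 6.4) = 0.33·0 + 0.67·0.89435 = 0.599215.

0.599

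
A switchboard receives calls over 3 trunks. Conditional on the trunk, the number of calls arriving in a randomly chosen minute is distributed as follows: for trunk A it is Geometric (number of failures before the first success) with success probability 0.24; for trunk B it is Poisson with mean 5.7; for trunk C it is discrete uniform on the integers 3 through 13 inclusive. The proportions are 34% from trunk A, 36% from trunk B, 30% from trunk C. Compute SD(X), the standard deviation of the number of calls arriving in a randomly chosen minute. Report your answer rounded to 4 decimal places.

Per component, A: μ=3.16667, E[X²]=23.2222; B: μ=5.7, E[X²]=38.19; C: μ=8, E[X²]=74.
E[X] = 0.34·3.16667 + 0.36·5.7 + 0.3·8 = 5.52867.
E[X²] = 0.34·23.2222 + 0.36·38.19 + 0.3·74 = 43.844.
Var(X) = E[X²] − (E[X])² = 43.844 − 30.5662 = 13.2778.
SD(X) = √13.2778 = 3.64387.

3.6439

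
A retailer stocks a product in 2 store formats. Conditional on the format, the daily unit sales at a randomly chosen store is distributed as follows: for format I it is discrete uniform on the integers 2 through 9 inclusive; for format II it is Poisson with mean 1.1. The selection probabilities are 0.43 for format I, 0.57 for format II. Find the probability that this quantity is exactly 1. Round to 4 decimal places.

Conditional on each format, P(X = 1): I: 0; II: 0.366158.
By total probability, P(X = 1) = 0.43·0 + 0.57·0.366158 = 0.20871.

0.2087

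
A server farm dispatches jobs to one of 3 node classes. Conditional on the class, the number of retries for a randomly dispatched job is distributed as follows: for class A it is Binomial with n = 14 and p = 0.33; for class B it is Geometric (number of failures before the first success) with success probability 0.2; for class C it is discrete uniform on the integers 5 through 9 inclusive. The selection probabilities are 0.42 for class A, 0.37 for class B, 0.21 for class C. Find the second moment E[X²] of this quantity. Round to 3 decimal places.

For each component E[X²] = Var + (mean)², giving A: 24.4398; B: 36; C: 51.
Overall E[X²] = 0.42·24.4398 + 0.37·36 + 0.21·51 = 34.2947.

34.295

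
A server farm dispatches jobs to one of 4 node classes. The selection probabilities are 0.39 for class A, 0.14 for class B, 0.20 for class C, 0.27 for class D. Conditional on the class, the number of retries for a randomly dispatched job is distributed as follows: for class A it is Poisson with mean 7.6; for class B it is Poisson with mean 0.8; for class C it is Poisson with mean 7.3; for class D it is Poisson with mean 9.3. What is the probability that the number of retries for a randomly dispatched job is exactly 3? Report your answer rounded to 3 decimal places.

0.032

Conditional on each class, P(X = 3): A: 0.0366144; B: 0.0383427; C: 0.0437993; D: 0.0122563.
By total probability, P(X = 3) = 0.39·0.0366144 + 0.14·0.0383427 + 0.2·0.0437993 + 0.27·0.0122563 = 0.0317167.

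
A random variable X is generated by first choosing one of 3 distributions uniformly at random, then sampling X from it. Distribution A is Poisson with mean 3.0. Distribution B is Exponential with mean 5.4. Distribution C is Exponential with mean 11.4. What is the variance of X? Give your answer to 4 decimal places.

66.5200

Per component, A: μ=3, E[X²]=12; B: μ=5.4, E[X²]=58.32; C: μ=11.4, E[X²]=259.92.
E[X] = 0.333333·3 + 0.333333·5.4 + 0.333333·11.4 = 6.6.
E[X²] = 0.333333·12 + 0.333333·58.32 + 0.333333·259.92 = 110.08.
Var(X) = E[X²] − (E[X])² = 110.08 − 43.56 = 66.52.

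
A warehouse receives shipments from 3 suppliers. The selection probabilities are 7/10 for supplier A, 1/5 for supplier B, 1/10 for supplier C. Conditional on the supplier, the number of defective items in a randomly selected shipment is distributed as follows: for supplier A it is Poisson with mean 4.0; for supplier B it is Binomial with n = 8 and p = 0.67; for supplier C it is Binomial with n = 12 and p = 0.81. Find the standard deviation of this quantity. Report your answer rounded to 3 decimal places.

Per component, A: μ=4, E[X²]=20; B: μ=5.36, E[X²]=30.4984; C: μ=9.72, E[X²]=96.3252.
E[X] = 0.7·4 + 0.2·5.36 + 0.1·9.72 = 4.844.
E[X²] = 0.7·20 + 0.2·30.4984 + 0.1·96.3252 = 29.7322.
Var(X) = E[X²] − (E[X])² = 29.7322 − 23.4643 = 6.26786.
SD(X) = √6.26786 = 2.50357.

2.504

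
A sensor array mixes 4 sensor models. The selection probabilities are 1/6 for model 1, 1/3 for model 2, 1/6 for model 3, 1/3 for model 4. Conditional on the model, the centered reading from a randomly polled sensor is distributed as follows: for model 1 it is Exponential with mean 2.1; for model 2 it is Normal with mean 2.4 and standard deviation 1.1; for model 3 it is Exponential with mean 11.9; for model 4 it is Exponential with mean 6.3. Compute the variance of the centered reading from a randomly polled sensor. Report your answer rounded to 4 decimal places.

50.0689

Per component, 1: μ=2.1, E[X²]=8.82; 2: μ=2.4, E[X²]=6.97; 3: μ=11.9, E[X²]=283.22; 4: μ=6.3, E[X²]=79.38.
E[X] = 0.166667·2.1 + 0.333333·2.4 + 0.166667·11.9 + 0.333333·6.3 = 5.23333.
E[X²] = 0.166667·8.82 + 0.333333·6.97 + 0.166667·283.22 + 0.333333·79.38 = 77.4567.
Var(X) = E[X²] − (E[X])² = 77.4567 − 27.3878 = 50.0689.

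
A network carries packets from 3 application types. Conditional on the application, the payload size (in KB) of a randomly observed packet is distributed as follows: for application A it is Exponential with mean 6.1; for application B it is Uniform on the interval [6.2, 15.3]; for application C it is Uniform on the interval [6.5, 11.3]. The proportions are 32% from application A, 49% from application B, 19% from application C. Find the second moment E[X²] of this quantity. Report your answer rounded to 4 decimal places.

For each component E[X²] = Var + (mean)², giving A: 74.42; B: 122.463; C: 81.13.
Overall E[X²] = 0.32·74.42 + 0.49·122.463 + 0.19·81.13 = 99.2361.

99.2361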